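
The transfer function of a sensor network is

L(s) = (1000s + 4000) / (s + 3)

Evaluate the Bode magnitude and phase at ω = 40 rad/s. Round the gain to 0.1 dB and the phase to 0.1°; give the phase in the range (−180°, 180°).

60.0 dB, -1.4°

Substitute s = j40:
Numerator: 1000(j40) + 4000 = 4000 + j40000
Denominator: (j40) + 3 = 3 + j40
|N| = √(4000² + 40000²) ≈ 40200, ∠N ≈ 84.29°
|D| = √(3² + 40²) ≈ 40.112, ∠D ≈ 85.71°
|L| = 40200 / 40.112 ≈ 1002.2
Gain = 20 log₁₀(1002.2) ≈ 60.02 dB
∠L = 84.29° − 85.71° = -1.42°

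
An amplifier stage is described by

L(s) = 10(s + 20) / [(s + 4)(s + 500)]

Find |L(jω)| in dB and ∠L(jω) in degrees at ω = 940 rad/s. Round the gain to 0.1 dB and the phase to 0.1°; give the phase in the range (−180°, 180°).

At s = jω = j940:
zero (s+20): 20 + j940 → |·| = √(20²+940²) = √884000 ≈ 940.21, ∠ = arctan(940/20) ≈ 88.78°
pole (s+4): 4 + j940 → |·| = √(4²+940²) = √883616 ≈ 940.01, ∠ = arctan(940/4) ≈ 89.76°
pole (s+500): 500 + j940 → |·| = √(500²+940²) = √1133600 ≈ 1064.7, ∠ = arctan(940/500) ≈ 61.99°
|L| = 10 · 940.21 / 1.0008e+06 ≈ 0.0093946
Gain = 20 log₁₀(0.0093946) ≈ -40.54 dB
∠L = 88.78° − 151.75° = -62.97°

-40.5 dB, -63.0°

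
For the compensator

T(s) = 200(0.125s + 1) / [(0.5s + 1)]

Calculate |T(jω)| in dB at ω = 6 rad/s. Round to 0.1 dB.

At ω = 6 rad/s:
zero (1 + j6·0.125) = 1 + j0.75 → |·| ≈ 1.25, ∠ ≈ 36.87°
pole (1 + j6·0.5) = 1 + j3 → |·| ≈ 3.1623, ∠ ≈ 71.57°
|T| = 200 · 1.25 / (3.1623) ≈ 79.056
Gain = 20 log₁₀(79.056) ≈ 37.96 dB

38.0 dB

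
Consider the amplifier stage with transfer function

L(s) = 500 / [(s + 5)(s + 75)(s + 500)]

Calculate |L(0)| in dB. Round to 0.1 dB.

-51.5 dB

L(0) = 500 / (5·75·500) ≈ 0.0026667
20 log₁₀(0.0026667) ≈ -51.48 dB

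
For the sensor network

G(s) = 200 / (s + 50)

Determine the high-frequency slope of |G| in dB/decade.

-20 dB/decade

Each pole contributes −20 dB/decade at high frequency; each zero contributes +20 dB/decade.
Net: 0 zero(s) − 1 pole(s) → -20 dB/decade.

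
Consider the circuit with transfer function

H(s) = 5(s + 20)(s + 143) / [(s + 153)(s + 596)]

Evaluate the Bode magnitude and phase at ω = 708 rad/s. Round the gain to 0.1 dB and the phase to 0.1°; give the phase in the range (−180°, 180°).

11.6 dB, 39.2°

At s = jω = j708:
zero (s+20): 20 + j708 → |·| = √(20²+708²) = √501664 ≈ 708.28, ∠ = arctan(708/20) ≈ 88.38°
zero (s+143): 143 + j708 → |·| = √(143²+708²) = √521713 ≈ 722.3, ∠ = arctan(708/143) ≈ 78.58°
pole (s+153): 153 + j708 → |·| = √(153²+708²) = √524673 ≈ 724.34, ∠ = arctan(708/153) ≈ 77.81°
pole (s+596): 596 + j708 → |·| = √(596²+708²) = √856480 ≈ 925.46, ∠ = arctan(708/596) ≈ 49.91°
|H| = 5 · 5.1159e+05 / 6.7035e+05 ≈ 3.8158
Gain = 20 log₁₀(3.8158) ≈ 11.63 dB
∠H = 166.96° − 127.72° = 39.24°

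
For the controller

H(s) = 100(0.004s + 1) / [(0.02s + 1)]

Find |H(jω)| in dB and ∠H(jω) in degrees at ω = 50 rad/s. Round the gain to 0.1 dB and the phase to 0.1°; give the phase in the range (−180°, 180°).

At ω = 50 rad/s:
zero (1 + j50·0.004) = 1 + j0.2 → |·| ≈ 1.0198, ∠ ≈ 11.31°
pole (1 + j50·0.02) = 1 + j1 → |·| ≈ 1.4142, ∠ ≈ 45.00°
|H| = 100 · 1.0198 / (1.4142) ≈ 72.111
Gain = 20 log₁₀(72.111) ≈ 37.16 dB
∠H = (11.31°) − (45.00°) = -33.69°

37.2 dB, -33.7°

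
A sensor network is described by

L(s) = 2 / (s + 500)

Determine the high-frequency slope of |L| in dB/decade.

Each pole contributes −20 dB/decade at high frequency; each zero contributes +20 dB/decade.
Net: 0 zero(s) − 1 pole(s) → -20 dB/decade.

-20 dB/decade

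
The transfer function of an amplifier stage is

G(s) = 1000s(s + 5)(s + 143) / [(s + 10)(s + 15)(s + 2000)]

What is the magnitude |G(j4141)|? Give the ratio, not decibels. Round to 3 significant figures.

901

At s = jω = j4141:
zero (s+5): 5 + j4141 → |·| = √(5²+4141²) = √17147906 ≈ 4141, ∠ = arctan(4141/5) ≈ 89.93°
zero (s+143): 143 + j4141 → |·| = √(143²+4141²) = √17168330 ≈ 4143.5, ∠ = arctan(4141/143) ≈ 88.02°
zero at origin: s = j4141 → |·| = 4141, ∠ = 90.00°
pole (s+10): 10 + j4141 → |·| = √(10²+4141²) = √17147981 ≈ 4141, ∠ = arctan(4141/10) ≈ 89.86°
pole (s+15): 15 + j4141 → |·| = √(15²+4141²) = √17148106 ≈ 4141, ∠ = arctan(4141/15) ≈ 89.79°
pole (s+2000): 2000 + j4141 → |·| = √(2000²+4141²) = √21147881 ≈ 4598.7, ∠ = arctan(4141/2000) ≈ 64.22°
|G| = 1000 · 7.1052e+10 / 7.8858e+10 ≈ 901.01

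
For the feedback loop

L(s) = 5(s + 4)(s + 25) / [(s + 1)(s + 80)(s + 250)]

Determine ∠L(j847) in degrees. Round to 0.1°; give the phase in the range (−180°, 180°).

-70.1°

At s = jω = j847:
zero (s+4): 4 + j847 → |·| = √(4²+847²) = √717425 ≈ 847.01, ∠ = arctan(847/4) ≈ 89.73°
zero (s+25): 25 + j847 → |·| = √(25²+847²) = √718034 ≈ 847.37, ∠ = arctan(847/25) ≈ 88.31°
pole (s+1): 1 + j847 → |·| = √(1²+847²) = √717410 ≈ 847, ∠ = arctan(847/1) ≈ 89.93°
pole (s+80): 80 + j847 → |·| = √(80²+847²) = √723809 ≈ 850.77, ∠ = arctan(847/80) ≈ 84.60°
pole (s+250): 250 + j847 → |·| = √(250²+847²) = √779909 ≈ 883.12, ∠ = arctan(847/250) ≈ 73.56°
∠L = 178.04° − 248.09° = -70.05°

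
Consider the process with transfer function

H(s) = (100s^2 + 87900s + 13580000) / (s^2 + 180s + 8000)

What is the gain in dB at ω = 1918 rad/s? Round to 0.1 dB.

40.5 dB

Substitute s = j1918:
Numerator: 100(j1918)^2 + 87900(j1918) + 13580000 = -354292400 + j168592200
Denominator: (j1918)^2 + 180(j1918) + 8000 = -3670724 + j345240
|N| = √(354292400² + 168592200²) ≈ 3.9236e+08, ∠N ≈ 154.55°
|D| = √(3670724² + 345240²) ≈ 3.6869e+06, ∠D ≈ 174.63°
|H| = 3.9236e+08 / 3.6869e+06 ≈ 106.42
Gain = 20 log₁₀(106.42) ≈ 40.54 dB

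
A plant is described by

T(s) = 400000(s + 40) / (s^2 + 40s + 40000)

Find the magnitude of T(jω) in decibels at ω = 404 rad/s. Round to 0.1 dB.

At s = jω = j404:
zero (s+40): 40 + j404 → |·| = √(40²+404²) = √164816 ≈ 405.98, ∠ = arctan(404/40) ≈ 84.35°
quadratic: (j404)² + 40·j404 + 40000 = -123216 + j16160 → |·| ≈ 1.2427e+05, ∠ ≈ 172.53°
|T| = 400000 · 405.98 / 1.2427e+05 ≈ 1306.8
Gain = 20 log₁₀(1306.8) ≈ 62.32 dB

62.3 dB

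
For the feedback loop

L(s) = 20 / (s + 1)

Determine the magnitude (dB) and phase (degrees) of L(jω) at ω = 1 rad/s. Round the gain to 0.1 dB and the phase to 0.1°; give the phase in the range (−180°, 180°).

23.0 dB, -45.0°

At s = jω = j1:
pole (s+1): 1 + j1 → |·| = √(1²+1²) = √2 ≈ 1.4142, ∠ = arctan(1/1) ≈ 45.00°
|L| = 20 / 1.4142 ≈ 14.142
Gain = 20 log₁₀(14.142) ≈ 23.01 dB
∠L = 0.00° − 45.00° = -45.00°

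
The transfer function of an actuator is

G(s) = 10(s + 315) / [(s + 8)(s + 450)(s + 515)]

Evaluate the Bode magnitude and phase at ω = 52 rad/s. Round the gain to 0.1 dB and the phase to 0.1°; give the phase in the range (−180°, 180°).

At s = jω = j52:
zero (s+315): 315 + j52 → |·| = √(315²+52²) = √101929 ≈ 319.26, ∠ = arctan(52/315) ≈ 9.37°
pole (s+8): 8 + j52 → |·| = √(8²+52²) = √2768 ≈ 52.612, ∠ = arctan(52/8) ≈ 81.25°
pole (s+450): 450 + j52 → |·| = √(450²+52²) = √205204 ≈ 452.99, ∠ = arctan(52/450) ≈ 6.59°
pole (s+515): 515 + j52 → |·| = √(515²+52²) = √267929 ≈ 517.62, ∠ = arctan(52/515) ≈ 5.77°
|G| = 10 · 319.26 / 1.2336e+07 ≈ 0.0002588
Gain = 20 log₁₀(0.0002588) ≈ -71.74 dB
∠G = 9.37° − 93.61° = -84.24°

-71.7 dB, -84.2°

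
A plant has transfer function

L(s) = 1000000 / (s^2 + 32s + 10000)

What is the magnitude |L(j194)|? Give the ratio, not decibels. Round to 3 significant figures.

35.3

At s = jω = j194:
quadratic: (j194)² + 32·j194 + 10000 = -27636 + j6208 → |·| ≈ 28325, ∠ ≈ 167.34°
|L| = 1000000 / 28325 ≈ 35.305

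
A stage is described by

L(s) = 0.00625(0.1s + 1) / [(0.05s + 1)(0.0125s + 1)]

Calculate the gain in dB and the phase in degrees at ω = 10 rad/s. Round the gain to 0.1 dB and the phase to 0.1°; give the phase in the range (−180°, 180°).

-42.1 dB, 11.3°

At ω = 10 rad/s:
zero (1 + j10·0.1) = 1 + j1 → |·| ≈ 1.4142, ∠ ≈ 45.00°
pole (1 + j10·0.05) = 1 + j0.5 → |·| ≈ 1.118, ∠ ≈ 26.57°
pole (1 + j10·0.0125) = 1 + j0.125 → |·| ≈ 1.0078, ∠ ≈ 7.13°
|L| = 0.00625 · 1.4142 / (1.118 · 1.0078) ≈ 0.0078447
Gain = 20 log₁₀(0.0078447) ≈ -42.11 dB
∠L = (45.00°) − (26.57° + 7.13°) = 11.30°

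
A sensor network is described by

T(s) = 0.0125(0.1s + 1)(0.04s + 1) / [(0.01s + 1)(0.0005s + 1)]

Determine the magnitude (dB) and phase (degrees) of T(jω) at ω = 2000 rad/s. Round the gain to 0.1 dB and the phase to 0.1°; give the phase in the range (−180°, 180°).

At ω = 2000 rad/s:
zero (1 + j2000·0.1) = 1 + j200 → |·| ≈ 200, ∠ ≈ 89.71°
zero (1 + j2000·0.04) = 1 + j80 → |·| ≈ 80.006, ∠ ≈ 89.28°
pole (1 + j2000·0.01) = 1 + j20 → |·| ≈ 20.025, ∠ ≈ 87.14°
pole (1 + j2000·0.0005) = 1 + j1 → |·| ≈ 1.4142, ∠ ≈ 45.00°
|T| = 0.0125 · 200 · 80.006 / (20.025 · 1.4142) ≈ 7.0628
Gain = 20 log₁₀(7.0628) ≈ 16.98 dB
∠T = (89.71° + 89.28°) − (87.14° + 45.00°) = 46.85°

17.0 dB, 46.9°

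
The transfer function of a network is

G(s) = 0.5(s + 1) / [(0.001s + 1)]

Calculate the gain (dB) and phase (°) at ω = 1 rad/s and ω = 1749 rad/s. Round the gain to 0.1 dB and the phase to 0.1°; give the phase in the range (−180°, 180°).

ω = 1: -3.0 dB, 44.9°; ω = 1749: 52.8 dB, 29.7°

At ω = 1 rad/s:
zero (1 + j1·1) = 1 + j1 → |·| ≈ 1.4142, ∠ ≈ 45.00°
pole (1 + j1·0.001) = 1 + j0.001 → |·| ≈ 1, ∠ ≈ 0.06°
|G| = 0.5 · 1.4142 / (1) ≈ 0.7071
Gain = 20 log₁₀(0.7071) ≈ -3.01 dB
∠G = (45.00°) − (0.06°) = 44.94°

At ω = 1749 rad/s:
zero (1 + j1749·1) = 1 + j1749 → |·| ≈ 1749, ∠ ≈ 89.97°
pole (1 + j1749·0.001) = 1 + j1.749 → |·| ≈ 2.0147, ∠ ≈ 60.24°
|G| = 0.5 · 1749 / (2.0147) ≈ 434.06
Gain = 20 log₁₀(434.06) ≈ 52.75 dB
∠G = (89.97°) − (60.24°) = 29.73°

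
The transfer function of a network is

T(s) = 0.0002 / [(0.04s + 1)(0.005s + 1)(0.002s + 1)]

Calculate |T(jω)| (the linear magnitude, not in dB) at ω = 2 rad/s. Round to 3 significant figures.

At ω = 2 rad/s:
pole (1 + j2·0.04) = 1 + j0.08 → |·| ≈ 1.0032, ∠ ≈ 4.57°
pole (1 + j2·0.005) = 1 + j0.01 → |·| ≈ 1, ∠ ≈ 0.57°
pole (1 + j2·0.002) = 1 + j0.004 → |·| ≈ 1, ∠ ≈ 0.23°
|T| = 0.0002 · 1 / (1.0032 · 1 · 1) ≈ 0.00019936

0.000199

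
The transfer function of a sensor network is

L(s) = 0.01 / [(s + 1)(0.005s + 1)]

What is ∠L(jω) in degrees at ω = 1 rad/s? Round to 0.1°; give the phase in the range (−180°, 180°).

At ω = 1 rad/s:
pole (1 + j1·1) = 1 + j1 → |·| ≈ 1.4142, ∠ ≈ 45.00°
pole (1 + j1·0.005) = 1 + j0.005 → |·| ≈ 1, ∠ ≈ 0.29°
∠L = (0°) − (45.00° + 0.29°) = -45.29°

-45.3°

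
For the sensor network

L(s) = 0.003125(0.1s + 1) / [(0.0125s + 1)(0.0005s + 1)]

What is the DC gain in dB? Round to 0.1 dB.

-50.1 dB

L(0) = 0.003125 · 1 / 1 = 0.003125
20 log₁₀(0.003125) ≈ -50.10 dB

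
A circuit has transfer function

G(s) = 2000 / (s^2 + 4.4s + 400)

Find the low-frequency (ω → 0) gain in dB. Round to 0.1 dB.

14.0 dB

G(0) = 2000 / 400 = 5
20 log₁₀(5) ≈ 13.98 dB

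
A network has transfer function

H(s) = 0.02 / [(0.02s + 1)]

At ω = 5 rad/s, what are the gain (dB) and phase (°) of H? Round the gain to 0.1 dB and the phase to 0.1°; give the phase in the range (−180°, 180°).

-34.0 dB, -5.7°

At ω = 5 rad/s:
pole (1 + j5·0.02) = 1 + j0.1 → |·| ≈ 1.005, ∠ ≈ 5.71°
|H| = 0.02 · 1 / (1.005) ≈ 0.0199
Gain = 20 log₁₀(0.0199) ≈ -34.02 dB
∠H = (0°) − (5.71°) = -5.71°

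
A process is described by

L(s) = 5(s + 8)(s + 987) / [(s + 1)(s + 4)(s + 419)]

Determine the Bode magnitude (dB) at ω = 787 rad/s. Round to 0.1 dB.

-40.9 dB

At s = jω = j787:
zero (s+8): 8 + j787 → |·| = √(8²+787²) = √619433 ≈ 787.04, ∠ = arctan(787/8) ≈ 89.42°
zero (s+987): 987 + j787 → |·| = √(987²+787²) = √1593538 ≈ 1262.4, ∠ = arctan(787/987) ≈ 38.57°
pole (s+1): 1 + j787 → |·| = √(1²+787²) = √619370 ≈ 787, ∠ = arctan(787/1) ≈ 89.93°
pole (s+4): 4 + j787 → |·| = √(4²+787²) = √619385 ≈ 787.01, ∠ = arctan(787/4) ≈ 89.71°
pole (s+419): 419 + j787 → |·| = √(419²+787²) = √794930 ≈ 891.59, ∠ = arctan(787/419) ≈ 61.97°
|L| = 5 · 9.9356e+05 / 5.5223e+08 ≈ 0.0089959
Gain = 20 log₁₀(0.0089959) ≈ -40.92 dB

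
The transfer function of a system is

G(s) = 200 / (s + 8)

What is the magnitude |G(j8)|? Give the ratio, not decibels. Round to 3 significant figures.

Substitute s = j8:
Numerator: 200 = 200 + j0
Denominator: (j8) + 8 = 8 + j8
|N| = √(200² + 0²) ≈ 200, ∠N ≈ 0.00°
|D| = √(8² + 8²) ≈ 11.314, ∠D ≈ 45.00°
|G| = 200 / 11.314 ≈ 17.677

17.7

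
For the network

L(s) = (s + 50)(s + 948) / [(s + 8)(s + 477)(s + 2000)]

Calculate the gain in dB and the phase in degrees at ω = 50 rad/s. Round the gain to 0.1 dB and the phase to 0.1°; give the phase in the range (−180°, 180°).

At s = jω = j50:
zero (s+50): 50 + j50 → |·| = √(50²+50²) = √5000 ≈ 70.711, ∠ = arctan(50/50) ≈ 45.00°
zero (s+948): 948 + j50 → |·| = √(948²+50²) = √901204 ≈ 949.32, ∠ = arctan(50/948) ≈ 3.02°
pole (s+8): 8 + j50 → |·| = √(8²+50²) = √2564 ≈ 50.636, ∠ = arctan(50/8) ≈ 80.91°
pole (s+477): 477 + j50 → |·| = √(477²+50²) = √230029 ≈ 479.61, ∠ = arctan(50/477) ≈ 5.98°
pole (s+2000): 2000 + j50 → |·| = √(2000²+50²) = √4002500 ≈ 2000.6, ∠ = arctan(50/2000) ≈ 1.43°
|L| = 1 · 67127 / 4.8586e+07 ≈ 0.0013816
Gain = 20 log₁₀(0.0013816) ≈ -57.19 dB
∠L = 48.02° − 88.32° = -40.30°

-57.2 dB, -40.3°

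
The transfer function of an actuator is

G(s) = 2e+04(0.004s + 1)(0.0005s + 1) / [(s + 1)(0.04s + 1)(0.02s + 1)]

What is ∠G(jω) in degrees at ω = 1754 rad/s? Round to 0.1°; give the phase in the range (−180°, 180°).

At ω = 1754 rad/s:
zero (1 + j1754·0.004) = 1 + j7.016 → |·| ≈ 7.0869, ∠ ≈ 81.89°
zero (1 + j1754·0.0005) = 1 + j0.877 → |·| ≈ 1.3301, ∠ ≈ 41.25°
pole (1 + j1754·1) = 1 + j1754 → |·| ≈ 1754, ∠ ≈ 89.97°
pole (1 + j1754·0.04) = 1 + j70.16 → |·| ≈ 70.167, ∠ ≈ 89.18°
pole (1 + j1754·0.02) = 1 + j35.08 → |·| ≈ 35.094, ∠ ≈ 88.37°
∠G = (81.89° + 41.25°) − (89.97° + 89.18° + 88.37°) = -144.38°

-144.4°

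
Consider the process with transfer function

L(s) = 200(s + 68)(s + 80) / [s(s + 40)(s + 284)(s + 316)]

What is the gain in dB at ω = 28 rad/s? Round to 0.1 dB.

-39.9 dB

At s = jω = j28:
zero (s+68): 68 + j28 → |·| = √(68²+28²) = √5408 ≈ 73.539, ∠ = arctan(28/68) ≈ 22.38°
zero (s+80): 80 + j28 → |·| = √(80²+28²) = √7184 ≈ 84.758, ∠ = arctan(28/80) ≈ 19.29°
pole (s+40): 40 + j28 → |·| = √(40²+28²) = √2384 ≈ 48.826, ∠ = arctan(28/40) ≈ 34.99°
pole (s+284): 284 + j28 → |·| = √(284²+28²) = √81440 ≈ 285.38, ∠ = arctan(28/284) ≈ 5.63°
pole (s+316): 316 + j28 → |·| = √(316²+28²) = √100640 ≈ 317.24, ∠ = arctan(28/316) ≈ 5.06°
pole at origin: |s| = 28, ∠ = 90.00° (in denominator)
|L| = 200 · 6233 / 1.2377e+08 ≈ 0.010072
Gain = 20 log₁₀(0.010072) ≈ -39.94 dB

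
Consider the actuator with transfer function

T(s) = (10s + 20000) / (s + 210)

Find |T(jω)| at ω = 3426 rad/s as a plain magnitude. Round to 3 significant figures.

11.6

Substitute s = j3426:
Numerator: 10(j3426) + 20000 = 20000 + j34260
Denominator: (j3426) + 210 = 210 + j3426
|N| = √(20000² + 34260²) ≈ 39670, ∠N ≈ 59.72°
|D| = √(210² + 3426²) ≈ 3432.4, ∠D ≈ 86.49°
|T| = 39670 / 3432.4 ≈ 11.558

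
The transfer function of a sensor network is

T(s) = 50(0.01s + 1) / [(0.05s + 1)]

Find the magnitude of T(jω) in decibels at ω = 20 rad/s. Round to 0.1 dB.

At ω = 20 rad/s:
zero (1 + j20·0.01) = 1 + j0.2 → |·| ≈ 1.0198, ∠ ≈ 11.31°
pole (1 + j20·0.05) = 1 + j1 → |·| ≈ 1.4142, ∠ ≈ 45.00°
|T| = 50 · 1.0198 / (1.4142) ≈ 36.056
Gain = 20 log₁₀(36.056) ≈ 31.14 dB

31.1 dB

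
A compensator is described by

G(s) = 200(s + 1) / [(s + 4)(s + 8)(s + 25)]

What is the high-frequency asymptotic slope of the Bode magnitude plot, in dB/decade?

Each pole contributes −20 dB/decade at high frequency; each zero contributes +20 dB/decade.
Net: 1 zero(s) − 3 pole(s) → -40 dB/decade.

-40 dB/decade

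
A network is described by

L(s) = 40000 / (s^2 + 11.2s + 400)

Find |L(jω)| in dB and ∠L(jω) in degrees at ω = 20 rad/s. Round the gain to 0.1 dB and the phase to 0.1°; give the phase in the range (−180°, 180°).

At s = jω = j20:
quadratic: (j20)² + 11.2·j20 + 400 = 0 + j224 → |·| ≈ 224, ∠ ≈ 90.00°
|L| = 40000 / 224 ≈ 178.57
Gain = 20 log₁₀(178.57) ≈ 45.04 dB
∠L = 0.00° − 90.00° = -90.00°

45.0 dB, -90.0°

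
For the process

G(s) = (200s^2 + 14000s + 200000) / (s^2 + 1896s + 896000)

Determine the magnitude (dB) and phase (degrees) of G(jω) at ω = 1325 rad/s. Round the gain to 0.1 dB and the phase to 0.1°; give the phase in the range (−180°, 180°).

42.4 dB, 68.1°

Substitute s = j1325:
Numerator: 200(j1325)^2 + 14000(j1325) + 200000 = -350925000 + j18550000
Denominator: (j1325)^2 + 1896(j1325) + 896000 = -859625 + j2512200
|N| = √(350925000² + 18550000²) ≈ 3.5141e+08, ∠N ≈ 176.97°
|D| = √(859625² + 2512200²) ≈ 2.6552e+06, ∠D ≈ 108.89°
|G| = 3.5141e+08 / 2.6552e+06 ≈ 132.35
Gain = 20 log₁₀(132.35) ≈ 42.43 dB
∠G = 176.97° − 108.89° = 68.08°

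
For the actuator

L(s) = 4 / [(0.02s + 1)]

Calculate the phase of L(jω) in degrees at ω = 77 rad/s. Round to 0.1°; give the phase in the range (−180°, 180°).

-57.0°

At ω = 77 rad/s:
pole (1 + j77·0.02) = 1 + j1.54 → |·| ≈ 1.8362, ∠ ≈ 57.00°
∠L = (0°) − (57.00°) = -57.00°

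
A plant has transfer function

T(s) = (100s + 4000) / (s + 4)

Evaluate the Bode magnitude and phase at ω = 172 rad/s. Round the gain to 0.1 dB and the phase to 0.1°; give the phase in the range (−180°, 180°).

40.2 dB, -11.8°

Substitute s = j172:
Numerator: 100(j172) + 4000 = 4000 + j17200
Denominator: (j172) + 4 = 4 + j172
|N| = √(4000² + 17200²) ≈ 17659, ∠N ≈ 76.91°
|D| = √(4² + 172²) ≈ 172.05, ∠D ≈ 88.67°
|T| = 17659 / 172.05 ≈ 102.64
Gain = 20 log₁₀(102.64) ≈ 40.23 dB
∠T = 76.91° − 88.67° = -11.76°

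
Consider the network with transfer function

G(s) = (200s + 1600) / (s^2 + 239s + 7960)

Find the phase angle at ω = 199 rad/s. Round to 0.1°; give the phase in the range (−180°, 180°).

-35.9°

Substitute s = j199:
Numerator: 200(j199) + 1600 = 1600 + j39800
Denominator: (j199)^2 + 239(j199) + 7960 = -31641 + j47561
|N| = √(1600² + 39800²) ≈ 39832, ∠N ≈ 87.70°
|D| = √(31641² + 47561²) ≈ 57124, ∠D ≈ 123.63°
∠G = 87.70° − 123.63° = -35.93°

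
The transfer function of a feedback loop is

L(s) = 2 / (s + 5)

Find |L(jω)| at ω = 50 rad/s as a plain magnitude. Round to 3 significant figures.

0.0398

Substitute s = j50:
Numerator: 2 = 2 + j0
Denominator: (j50) + 5 = 5 + j50
|N| = √(2² + 0²) ≈ 2, ∠N ≈ 0.00°
|D| = √(5² + 50²) ≈ 50.249, ∠D ≈ 84.29°
|L| = 2 / 50.249 ≈ 0.039802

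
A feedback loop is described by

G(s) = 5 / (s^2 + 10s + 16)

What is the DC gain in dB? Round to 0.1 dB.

G(0) = 5 / 16 = 0.3125
20 log₁₀(0.3125) ≈ -10.10 dB

-10.1 dB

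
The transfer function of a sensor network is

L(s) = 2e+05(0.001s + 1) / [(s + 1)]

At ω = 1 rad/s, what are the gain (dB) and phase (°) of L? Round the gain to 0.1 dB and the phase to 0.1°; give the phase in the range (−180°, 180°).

103.0 dB, -44.9°

At ω = 1 rad/s:
zero (1 + j1·0.001) = 1 + j0.001 → |·| ≈ 1, ∠ ≈ 0.06°
pole (1 + j1·1) = 1 + j1 → |·| ≈ 1.4142, ∠ ≈ 45.00°
|L| = 2e+05 · 1 / (1.4142) ≈ 1.4142e+05
Gain = 20 log₁₀(1.4142e+05) ≈ 103.01 dB
∠L = (0.06°) − (45.00°) = -44.94°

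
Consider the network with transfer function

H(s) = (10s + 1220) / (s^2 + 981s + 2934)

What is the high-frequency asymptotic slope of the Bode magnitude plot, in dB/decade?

Each pole contributes −20 dB/decade at high frequency; each zero contributes +20 dB/decade.
Net: 1 zero(s) − 2 pole(s) → -20 dB/decade.

-20 dB/decade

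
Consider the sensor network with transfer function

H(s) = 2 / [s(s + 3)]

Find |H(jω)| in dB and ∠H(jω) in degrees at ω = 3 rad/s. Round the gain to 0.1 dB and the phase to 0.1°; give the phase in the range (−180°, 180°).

-16.1 dB, -135.0°

At s = jω = j3:
pole (s+3): 3 + j3 → |·| = √(3²+3²) = √18 ≈ 4.2426, ∠ = arctan(3/3) ≈ 45.00°
pole at origin: |s| = 3, ∠ = 90.00° (in denominator)
|H| = 2 / 12.728 ≈ 0.15713
Gain = 20 log₁₀(0.15713) ≈ -16.07 dB
∠H = 0.00° − 135.00° = -135.00°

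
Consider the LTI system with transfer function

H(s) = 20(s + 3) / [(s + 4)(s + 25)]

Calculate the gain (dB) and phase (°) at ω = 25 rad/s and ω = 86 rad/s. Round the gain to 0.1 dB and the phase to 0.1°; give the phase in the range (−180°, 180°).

ω = 25: -5.0 dB, -42.8°; ω = 86: -13.0 dB, -73.1°

At s = jω = j25:
zero (s+3): 3 + j25 → |·| = √(3²+25²) = √634 ≈ 25.179, ∠ = arctan(25/3) ≈ 83.16°
pole (s+4): 4 + j25 → |·| = √(4²+25²) = √641 ≈ 25.318, ∠ = arctan(25/4) ≈ 80.91°
pole (s+25): 25 + j25 → |·| = √(25²+25²) = √1250 ≈ 35.355, ∠ = arctan(25/25) ≈ 45.00°
|H| = 20 · 25.179 / 895.12 ≈ 0.56258
Gain = 20 log₁₀(0.56258) ≈ -5.00 dB
∠H = 83.16° − 125.91° = -42.75°

At s = jω = j86:
zero (s+3): 3 + j86 → |·| = √(3²+86²) = √7405 ≈ 86.052, ∠ = arctan(86/3) ≈ 88.00°
pole (s+4): 4 + j86 → |·| = √(4²+86²) = √7412 ≈ 86.093, ∠ = arctan(86/4) ≈ 87.34°
pole (s+25): 25 + j86 → |·| = √(25²+86²) = √8021 ≈ 89.56, ∠ = arctan(86/25) ≈ 73.79°
|H| = 20 · 86.052 / 7710.5 ≈ 0.22321
Gain = 20 log₁₀(0.22321) ≈ -13.03 dB
∠H = 88.00° − 161.13° = -73.13°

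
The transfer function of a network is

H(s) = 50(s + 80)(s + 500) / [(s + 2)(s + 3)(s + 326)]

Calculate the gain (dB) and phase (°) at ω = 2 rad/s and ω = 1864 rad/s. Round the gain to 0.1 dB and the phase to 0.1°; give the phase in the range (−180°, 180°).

At s = jω = j2:
zero (s+80): 80 + j2 → |·| = √(80²+2²) = √6404 ≈ 80.025, ∠ = arctan(2/80) ≈ 1.43°
zero (s+500): 500 + j2 → |·| = √(500²+2²) = √250004 ≈ 500, ∠ = arctan(2/500) ≈ 0.23°
pole (s+2): 2 + j2 → |·| = √(2²+2²) = √8 ≈ 2.8284, ∠ = arctan(2/2) ≈ 45.00°
pole (s+3): 3 + j2 → |·| = √(3²+2²) = √13 ≈ 3.6056, ∠ = arctan(2/3) ≈ 33.69°
pole (s+326): 326 + j2 → |·| = √(326²+2²) = √106280 ≈ 326.01, ∠ = arctan(2/326) ≈ 0.35°
|H| = 50 · 40012 / 3324.7 ≈ 601.74
Gain = 20 log₁₀(601.74) ≈ 55.59 dB
∠H = 1.66° − 79.04° = -77.38°

At s = jω = j1864:
zero (s+80): 80 + j1864 → |·| = √(80²+1864²) = √3480896 ≈ 1865.7, ∠ = arctan(1864/80) ≈ 87.54°
zero (s+500): 500 + j1864 → |·| = √(500²+1864²) = √3724496 ≈ 1929.9, ∠ = arctan(1864/500) ≈ 74.98°
pole (s+2): 2 + j1864 → |·| = √(2²+1864²) = √3474500 ≈ 1864, ∠ = arctan(1864/2) ≈ 89.94°
pole (s+3): 3 + j1864 → |·| = √(3²+1864²) = √3474505 ≈ 1864, ∠ = arctan(1864/3) ≈ 89.91°
pole (s+326): 326 + j1864 → |·| = √(326²+1864²) = √3580772 ≈ 1892.3, ∠ = arctan(1864/326) ≈ 80.08°
|H| = 50 · 3.6006e+06 / 6.5748e+09 ≈ 0.027382
Gain = 20 log₁₀(0.027382) ≈ -31.25 dB
∠H = 162.52° − 259.93° = -97.41°

ω = 2: 55.6 dB, -77.4°; ω = 1864: -31.3 dB, -97.4°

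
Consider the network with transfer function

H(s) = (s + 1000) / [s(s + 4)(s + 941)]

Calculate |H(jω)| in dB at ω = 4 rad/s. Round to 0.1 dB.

-26.6 dB

At s = jω = j4:
zero (s+1000): 1000 + j4 → |·| = √(1000²+4²) = √1000016 ≈ 1000, ∠ = arctan(4/1000) ≈ 0.23°
pole (s+4): 4 + j4 → |·| = √(4²+4²) = √32 ≈ 5.6569, ∠ = arctan(4/4) ≈ 45.00°
pole (s+941): 941 + j4 → |·| = √(941²+4²) = √885497 ≈ 941.01, ∠ = arctan(4/941) ≈ 0.24°
pole at origin: |s| = 4, ∠ = 90.00° (in denominator)
|H| = 1 · 1000 / 21293 ≈ 0.046964
Gain = 20 log₁₀(0.046964) ≈ -26.56 dB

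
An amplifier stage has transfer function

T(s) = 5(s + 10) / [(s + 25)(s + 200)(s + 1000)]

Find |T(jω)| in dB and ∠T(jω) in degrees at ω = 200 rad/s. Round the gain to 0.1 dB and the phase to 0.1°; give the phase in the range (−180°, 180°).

-95.3 dB, -52.0°

At s = jω = j200:
zero (s+10): 10 + j200 → |·| = √(10²+200²) = √40100 ≈ 200.25, ∠ = arctan(200/10) ≈ 87.14°
pole (s+25): 25 + j200 → |·| = √(25²+200²) = √40625 ≈ 201.56, ∠ = arctan(200/25) ≈ 82.87°
pole (s+200): 200 + j200 → |·| = √(200²+200²) = √80000 ≈ 282.84, ∠ = arctan(200/200) ≈ 45.00°
pole (s+1000): 1000 + j200 → |·| = √(1000²+200²) = √1040000 ≈ 1019.8, ∠ = arctan(200/1000) ≈ 11.31°
|T| = 5 · 200.25 / 5.8138e+07 ≈ 1.7222e-05
Gain = 20 log₁₀(1.7222e-05) ≈ -95.28 dB
∠T = 87.14° − 139.18° = -52.04°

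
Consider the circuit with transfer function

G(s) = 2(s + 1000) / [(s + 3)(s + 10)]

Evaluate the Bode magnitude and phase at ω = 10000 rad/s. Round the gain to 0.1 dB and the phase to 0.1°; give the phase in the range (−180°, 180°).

-73.9 dB, -95.6°

At s = jω = j10000:
zero (s+1000): 1000 + j10000 → |·| = √(1000²+10000²) = √101000000 ≈ 10050, ∠ = arctan(10000/1000) ≈ 84.29°
pole (s+3): 3 + j10000 → |·| = √(3²+10000²) = √100000009 ≈ 10000, ∠ = arctan(10000/3) ≈ 89.98°
pole (s+10): 10 + j10000 → |·| = √(10²+10000²) = √100000100 ≈ 10000, ∠ = arctan(10000/10) ≈ 89.94°
|G| = 2 · 10050 / 1e+08 ≈ 0.000201
Gain = 20 log₁₀(0.000201) ≈ -73.94 dB
∠G = 84.29° − 179.92° = -95.63°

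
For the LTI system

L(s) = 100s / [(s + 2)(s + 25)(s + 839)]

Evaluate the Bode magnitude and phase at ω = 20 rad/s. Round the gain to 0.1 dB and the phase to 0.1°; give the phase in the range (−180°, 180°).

At s = jω = j20:
zero at origin: s = j20 → |·| = 20, ∠ = 90.00°
pole (s+2): 2 + j20 → |·| = √(2²+20²) = √404 ≈ 20.1, ∠ = arctan(20/2) ≈ 84.29°
pole (s+25): 25 + j20 → |·| = √(25²+20²) = √1025 ≈ 32.016, ∠ = arctan(20/25) ≈ 38.66°
pole (s+839): 839 + j20 → |·| = √(839²+20²) = √704321 ≈ 839.24, ∠ = arctan(20/839) ≈ 1.37°
|L| = 100 · 20 / 5.4007e+05 ≈ 0.0037032
Gain = 20 log₁₀(0.0037032) ≈ -48.63 dB
∠L = 90.00° − 124.32° = -34.32°

-48.6 dB, -34.3°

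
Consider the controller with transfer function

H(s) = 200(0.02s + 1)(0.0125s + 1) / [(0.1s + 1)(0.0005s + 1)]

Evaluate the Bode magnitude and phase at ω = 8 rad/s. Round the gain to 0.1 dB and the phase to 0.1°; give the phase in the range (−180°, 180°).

44.0 dB, -24.1°

At ω = 8 rad/s:
zero (1 + j8·0.02) = 1 + j0.16 → |·| ≈ 1.0127, ∠ ≈ 9.09°
zero (1 + j8·0.0125) = 1 + j0.1 → |·| ≈ 1.005, ∠ ≈ 5.71°
pole (1 + j8·0.1) = 1 + j0.8 → |·| ≈ 1.2806, ∠ ≈ 38.66°
pole (1 + j8·0.0005) = 1 + j0.004 → |·| ≈ 1, ∠ ≈ 0.23°
|H| = 200 · 1.0127 · 1.005 / (1.2806 · 1) ≈ 158.95
Gain = 20 log₁₀(158.95) ≈ 44.03 dB
∠H = (9.09° + 5.71°) − (38.66° + 0.23°) = -24.09°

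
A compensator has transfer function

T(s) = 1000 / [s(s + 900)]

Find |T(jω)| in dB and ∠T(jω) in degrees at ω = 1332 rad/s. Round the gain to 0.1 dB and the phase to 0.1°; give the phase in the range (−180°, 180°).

At s = jω = j1332:
pole (s+900): 900 + j1332 → |·| = √(900²+1332²) = √2584224 ≈ 1607.6, ∠ = arctan(1332/900) ≈ 55.95°
pole at origin: |s| = 1332, ∠ = 90.00° (in denominator)
|T| = 1000 / 2.1413e+06 ≈ 0.00046701
Gain = 20 log₁₀(0.00046701) ≈ -66.61 dB
∠T = 0.00° − 145.95° = -145.95°

-66.6 dB, -146.0°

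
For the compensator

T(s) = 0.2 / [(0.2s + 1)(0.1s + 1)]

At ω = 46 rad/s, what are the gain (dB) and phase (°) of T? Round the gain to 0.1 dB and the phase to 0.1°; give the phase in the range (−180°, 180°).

-46.8 dB, -161.5°

At ω = 46 rad/s:
pole (1 + j46·0.2) = 1 + j9.2 → |·| ≈ 9.2542, ∠ ≈ 83.80°
pole (1 + j46·0.1) = 1 + j4.6 → |·| ≈ 4.7074, ∠ ≈ 77.74°
|T| = 0.2 · 1 / (9.2542 · 4.7074) ≈ 0.004591
Gain = 20 log₁₀(0.004591) ≈ -46.76 dB
∠T = (0°) − (83.80° + 77.74°) = -161.54°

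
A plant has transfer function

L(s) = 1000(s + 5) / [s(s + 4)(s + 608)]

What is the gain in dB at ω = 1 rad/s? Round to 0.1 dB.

At s = jω = j1:
zero (s+5): 5 + j1 → |·| = √(5²+1²) = √26 ≈ 5.099, ∠ = arctan(1/5) ≈ 11.31°
pole (s+4): 4 + j1 → |·| = √(4²+1²) = √17 ≈ 4.1231, ∠ = arctan(1/4) ≈ 14.04°
pole (s+608): 608 + j1 → |·| = √(608²+1²) = √369665 ≈ 608, ∠ = arctan(1/608) ≈ 0.09°
pole at origin: |s| = 1, ∠ = 90.00° (in denominator)
|L| = 1000 · 5.099 / 2506.8 ≈ 2.0341
Gain = 20 log₁₀(2.0341) ≈ 6.17 dB

6.2 dB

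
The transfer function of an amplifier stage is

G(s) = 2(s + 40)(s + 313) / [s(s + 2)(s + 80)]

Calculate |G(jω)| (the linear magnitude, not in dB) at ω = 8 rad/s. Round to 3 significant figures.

4.82

At s = jω = j8:
zero (s+40): 40 + j8 → |·| = √(40²+8²) = √1664 ≈ 40.792, ∠ = arctan(8/40) ≈ 11.31°
zero (s+313): 313 + j8 → |·| = √(313²+8²) = √98033 ≈ 313.1, ∠ = arctan(8/313) ≈ 1.46°
pole (s+2): 2 + j8 → |·| = √(2²+8²) = √68 ≈ 8.2462, ∠ = arctan(8/2) ≈ 75.96°
pole (s+80): 80 + j8 → |·| = √(80²+8²) = √6464 ≈ 80.399, ∠ = arctan(8/80) ≈ 5.71°
pole at origin: |s| = 8, ∠ = 90.00° (in denominator)
|G| = 2 · 12772 / 5303.9 ≈ 4.8161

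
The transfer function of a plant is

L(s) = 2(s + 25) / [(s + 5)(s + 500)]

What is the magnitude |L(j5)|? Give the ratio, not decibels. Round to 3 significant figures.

0.0144

At s = jω = j5:
zero (s+25): 25 + j5 → |·| = √(25²+5²) = √650 ≈ 25.495, ∠ = arctan(5/25) ≈ 11.31°
pole (s+5): 5 + j5 → |·| = √(5²+5²) = √50 ≈ 7.0711, ∠ = arctan(5/5) ≈ 45.00°
pole (s+500): 500 + j5 → |·| = √(500²+5²) = √250025 ≈ 500.02, ∠ = arctan(5/500) ≈ 0.57°
|L| = 2 · 25.495 / 3535.7 ≈ 0.014421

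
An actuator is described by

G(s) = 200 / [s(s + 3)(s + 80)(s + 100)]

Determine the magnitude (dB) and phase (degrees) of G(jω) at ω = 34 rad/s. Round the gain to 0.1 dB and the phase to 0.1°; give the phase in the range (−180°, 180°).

-94.5 dB, 143.2°

At s = jω = j34:
pole (s+3): 3 + j34 → |·| = √(3²+34²) = √1165 ≈ 34.132, ∠ = arctan(34/3) ≈ 84.96°
pole (s+80): 80 + j34 → |·| = √(80²+34²) = √7556 ≈ 86.925, ∠ = arctan(34/80) ≈ 23.03°
pole (s+100): 100 + j34 → |·| = √(100²+34²) = √11156 ≈ 105.62, ∠ = arctan(34/100) ≈ 18.78°
pole at origin: |s| = 34, ∠ = 90.00° (in denominator)
|G| = 200 / 1.0654e+07 ≈ 1.8772e-05
Gain = 20 log₁₀(1.8772e-05) ≈ -94.53 dB
∠G = 0.00° − 216.77° = -216.77° ≡ 143.23° (principal value)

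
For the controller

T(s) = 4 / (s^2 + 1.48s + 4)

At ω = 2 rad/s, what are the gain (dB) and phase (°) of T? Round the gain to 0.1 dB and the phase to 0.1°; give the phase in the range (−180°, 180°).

2.6 dB, -90.0°

At s = jω = j2:
quadratic: (j2)² + 1.48·j2 + 4 = 0 + j2.96 → |·| ≈ 2.96, ∠ ≈ 90.00°
|T| = 4 / 2.96 ≈ 1.3514
Gain = 20 log₁₀(1.3514) ≈ 2.62 dB
∠T = 0.00° − 90.00° = -90.00°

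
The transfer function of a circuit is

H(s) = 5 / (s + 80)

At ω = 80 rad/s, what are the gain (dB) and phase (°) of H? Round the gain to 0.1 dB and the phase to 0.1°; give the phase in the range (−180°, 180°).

At s = jω = j80:
pole (s+80): 80 + j80 → |·| = √(80²+80²) = √12800 ≈ 113.14, ∠ = arctan(80/80) ≈ 45.00°
|H| = 5 / 113.14 ≈ 0.044193
Gain = 20 log₁₀(0.044193) ≈ -27.09 dB
∠H = 0.00° − 45.00° = -45.00°

-27.1 dB, -45.0°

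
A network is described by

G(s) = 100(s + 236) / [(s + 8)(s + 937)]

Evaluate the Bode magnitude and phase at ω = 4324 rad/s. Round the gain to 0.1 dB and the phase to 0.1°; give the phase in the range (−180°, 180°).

-32.9 dB, -80.8°

At s = jω = j4324:
zero (s+236): 236 + j4324 → |·| = √(236²+4324²) = √18752672 ≈ 4330.4, ∠ = arctan(4324/236) ≈ 86.88°
pole (s+8): 8 + j4324 → |·| = √(8²+4324²) = √18697040 ≈ 4324, ∠ = arctan(4324/8) ≈ 89.89°
pole (s+937): 937 + j4324 → |·| = √(937²+4324²) = √19574945 ≈ 4424.4, ∠ = arctan(4324/937) ≈ 77.77°
|G| = 100 · 4330.4 / 1.9131e+07 ≈ 0.022636
Gain = 20 log₁₀(0.022636) ≈ -32.90 dB
∠G = 86.88° − 167.66° = -80.78°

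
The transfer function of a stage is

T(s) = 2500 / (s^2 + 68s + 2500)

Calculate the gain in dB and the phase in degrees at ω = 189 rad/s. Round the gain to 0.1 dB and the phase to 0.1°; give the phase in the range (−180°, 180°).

At s = jω = j189:
quadratic: (j189)² + 68·j189 + 2500 = -33221 + j12852 → |·| ≈ 35620, ∠ ≈ 158.85°
|T| = 2500 / 35620 ≈ 0.070185
Gain = 20 log₁₀(0.070185) ≈ -23.08 dB
∠T = 0.00° − 158.85° = -158.85°

-23.1 dB, -158.9°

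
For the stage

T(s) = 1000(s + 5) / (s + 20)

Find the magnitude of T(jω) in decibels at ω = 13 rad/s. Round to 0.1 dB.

55.3 dB

At s = jω = j13:
zero (s+5): 5 + j13 → |·| = √(5²+13²) = √194 ≈ 13.928, ∠ = arctan(13/5) ≈ 68.96°
pole (s+20): 20 + j13 → |·| = √(20²+13²) = √569 ≈ 23.854, ∠ = arctan(13/20) ≈ 33.02°
|T| = 1000 · 13.928 / 23.854 ≈ 583.89
Gain = 20 log₁₀(583.89) ≈ 55.33 dB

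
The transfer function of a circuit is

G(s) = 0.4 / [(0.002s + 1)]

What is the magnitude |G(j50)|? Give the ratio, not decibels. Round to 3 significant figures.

At ω = 50 rad/s:
pole (1 + j50·0.002) = 1 + j0.1 → |·| ≈ 1.005, ∠ ≈ 5.71°
|G| = 0.4 · 1 / (1.005) ≈ 0.39801

0.398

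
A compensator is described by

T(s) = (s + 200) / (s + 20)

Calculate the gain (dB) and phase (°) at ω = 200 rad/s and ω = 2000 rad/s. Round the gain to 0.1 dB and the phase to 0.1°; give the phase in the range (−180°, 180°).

Substitute s = j200:
Numerator: (j200) + 200 = 200 + j200
Denominator: (j200) + 20 = 20 + j200
|N| = √(200² + 200²) ≈ 282.84, ∠N ≈ 45.00°
|D| = √(20² + 200²) ≈ 201, ∠D ≈ 84.29°
|T| = 282.84 / 201 ≈ 1.4072
Gain = 20 log₁₀(1.4072) ≈ 2.97 dB
∠T = 45.00° − 84.29° = -39.29°

Substitute s = j2000:
Numerator: (j2000) + 200 = 200 + j2000
Denominator: (j2000) + 20 = 20 + j2000
|N| = √(200² + 2000²) ≈ 2010, ∠N ≈ 84.29°
|D| = √(20² + 2000²) ≈ 2000.1, ∠D ≈ 89.43°
|T| = 2010 / 2000.1 ≈ 1.0049
Gain = 20 log₁₀(1.0049) ≈ 0.04 dB
∠T = 84.29° − 89.43° = -5.14°

ω = 200: 3.0 dB, -39.3°; ω = 2000: 0.0 dB, -5.1°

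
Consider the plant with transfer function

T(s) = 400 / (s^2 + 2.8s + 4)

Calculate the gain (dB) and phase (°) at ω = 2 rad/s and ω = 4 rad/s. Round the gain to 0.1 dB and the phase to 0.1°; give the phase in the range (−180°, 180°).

ω = 2: 37.1 dB, -90.0°; ω = 4: 27.7 dB, -137.0°

At s = jω = j2:
quadratic: (j2)² + 2.8·j2 + 4 = 0 + j5.6 → |·| ≈ 5.6, ∠ ≈ 90.00°
|T| = 400 / 5.6 ≈ 71.429
Gain = 20 log₁₀(71.429) ≈ 37.08 dB
∠T = 0.00° − 90.00° = -90.00°

At s = jω = j4:
quadratic: (j4)² + 2.8·j4 + 4 = -12 + j11.2 → |·| ≈ 16.415, ∠ ≈ 136.97°
|T| = 400 / 16.415 ≈ 24.368
Gain = 20 log₁₀(24.368) ≈ 27.74 dB
∠T = 0.00° − 136.97° = -136.97°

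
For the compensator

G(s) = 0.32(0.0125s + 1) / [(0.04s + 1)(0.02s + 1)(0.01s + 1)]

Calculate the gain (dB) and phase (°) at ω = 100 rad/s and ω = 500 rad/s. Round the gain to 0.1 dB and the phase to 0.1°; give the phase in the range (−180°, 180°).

At ω = 100 rad/s:
zero (1 + j100·0.0125) = 1 + j1.25 → |·| ≈ 1.6008, ∠ ≈ 51.34°
pole (1 + j100·0.04) = 1 + j4 → |·| ≈ 4.1231, ∠ ≈ 75.96°
pole (1 + j100·0.02) = 1 + j2 → |·| ≈ 2.2361, ∠ ≈ 63.43°
pole (1 + j100·0.01) = 1 + j1 → |·| ≈ 1.4142, ∠ ≈ 45.00°
|G| = 0.32 · 1.6008 / (4.1231 · 2.2361 · 1.4142) ≈ 0.039288
Gain = 20 log₁₀(0.039288) ≈ -28.11 dB
∠G = (51.34°) − (75.96° + 63.43° + 45.00°) = -133.05°

At ω = 500 rad/s:
zero (1 + j500·0.0125) = 1 + j6.25 → |·| ≈ 6.3295, ∠ ≈ 80.91°
pole (1 + j500·0.04) = 1 + j20 → |·| ≈ 20.025, ∠ ≈ 87.14°
pole (1 + j500·0.02) = 1 + j10 → |·| ≈ 10.05, ∠ ≈ 84.29°
pole (1 + j500·0.01) = 1 + j5 → |·| ≈ 5.099, ∠ ≈ 78.69°
|G| = 0.32 · 6.3295 / (20.025 · 10.05 · 5.099) ≈ 0.0019738
Gain = 20 log₁₀(0.0019738) ≈ -54.09 dB
∠G = (80.91°) − (87.14° + 84.29° + 78.69°) = -169.21°

ω = 100: -28.1 dB, -133.1°; ω = 500: -54.1 dB, -169.2°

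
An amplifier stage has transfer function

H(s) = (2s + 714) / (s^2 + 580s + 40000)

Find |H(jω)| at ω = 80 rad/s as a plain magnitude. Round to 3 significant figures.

0.0128

Substitute s = j80:
Numerator: 2(j80) + 714 = 714 + j160
Denominator: (j80)^2 + 580(j80) + 40000 = 33600 + j46400
|N| = √(714² + 160²) ≈ 731.71, ∠N ≈ 12.63°
|D| = √(33600² + 46400²) ≈ 57288, ∠D ≈ 54.09°
|H| = 731.71 / 57288 ≈ 0.012772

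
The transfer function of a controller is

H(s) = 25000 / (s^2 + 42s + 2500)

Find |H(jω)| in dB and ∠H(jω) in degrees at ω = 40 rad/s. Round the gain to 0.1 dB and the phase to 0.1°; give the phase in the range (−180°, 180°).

22.4 dB, -61.8°

At s = jω = j40:
quadratic: (j40)² + 42·j40 + 2500 = 900 + j1680 → |·| ≈ 1905.9, ∠ ≈ 61.82°
|H| = 25000 / 1905.9 ≈ 13.117
Gain = 20 log₁₀(13.117) ≈ 22.36 dB
∠H = 0.00° − 61.82° = -61.82°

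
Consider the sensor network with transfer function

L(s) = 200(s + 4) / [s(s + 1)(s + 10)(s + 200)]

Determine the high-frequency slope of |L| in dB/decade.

-60 dB/decade

Each pole contributes −20 dB/decade at high frequency; each zero contributes +20 dB/decade.
Net: 1 zero(s) − 4 pole(s) → -60 dB/decade.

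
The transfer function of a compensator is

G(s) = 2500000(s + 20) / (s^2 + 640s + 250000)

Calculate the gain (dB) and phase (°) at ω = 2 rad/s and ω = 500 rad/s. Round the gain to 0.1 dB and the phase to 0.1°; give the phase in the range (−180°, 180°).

At s = jω = j2:
zero (s+20): 20 + j2 → |·| = √(20²+2²) = √404 ≈ 20.1, ∠ = arctan(2/20) ≈ 5.71°
quadratic: (j2)² + 640·j2 + 250000 = 249996 + j1280 → |·| ≈ 2.5e+05, ∠ ≈ 0.29°
|G| = 2500000 · 20.1 / 2.5e+05 ≈ 201
Gain = 20 log₁₀(201) ≈ 46.06 dB
∠G = 5.71° − 0.29° = 5.42°

At s = jω = j500:
zero (s+20): 20 + j500 → |·| = √(20²+500²) = √250400 ≈ 500.4, ∠ = arctan(500/20) ≈ 87.71°
quadratic: (j500)² + 640·j500 + 250000 = 0 + j320000 → |·| ≈ 3.2e+05, ∠ ≈ 90.00°
|G| = 2500000 · 500.4 / 3.2e+05 ≈ 3909.4
Gain = 20 log₁₀(3909.4) ≈ 71.84 dB
∠G = 87.71° − 90.00° = -2.29°

ω = 2: 46.1 dB, 5.4°; ω = 500: 71.8 dB, -2.3°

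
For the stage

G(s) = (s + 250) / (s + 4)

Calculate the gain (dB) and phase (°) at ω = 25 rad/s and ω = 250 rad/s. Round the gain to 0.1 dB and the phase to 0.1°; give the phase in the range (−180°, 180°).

ω = 25: 19.9 dB, -75.2°; ω = 250: 3.0 dB, -44.1°

At s = jω = j25:
zero (s+250): 250 + j25 → |·| = √(250²+25²) = √63125 ≈ 251.25, ∠ = arctan(25/250) ≈ 5.71°
pole (s+4): 4 + j25 → |·| = √(4²+25²) = √641 ≈ 25.318, ∠ = arctan(25/4) ≈ 80.91°
|G| = 1 · 251.25 / 25.318 ≈ 9.9238
Gain = 20 log₁₀(9.9238) ≈ 19.93 dB
∠G = 5.71° − 80.91° = -75.20°

At s = jω = j250:
zero (s+250): 250 + j250 → |·| = √(250²+250²) = √125000 ≈ 353.55, ∠ = arctan(250/250) ≈ 45.00°
pole (s+4): 4 + j250 → |·| = √(4²+250²) = √62516 ≈ 250.03, ∠ = arctan(250/4) ≈ 89.08°
|G| = 1 · 353.55 / 250.03 ≈ 1.414
Gain = 20 log₁₀(1.414) ≈ 3.01 dB
∠G = 45.00° − 89.08° = -44.08°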